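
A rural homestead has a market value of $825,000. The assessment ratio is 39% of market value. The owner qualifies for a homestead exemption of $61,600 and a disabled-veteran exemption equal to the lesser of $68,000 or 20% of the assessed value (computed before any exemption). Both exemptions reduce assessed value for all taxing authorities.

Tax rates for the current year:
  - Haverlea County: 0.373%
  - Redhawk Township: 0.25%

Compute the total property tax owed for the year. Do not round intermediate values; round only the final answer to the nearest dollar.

$1,220

Assessed value = $825,000 × 0.39 = $321,750
Disabled-veteran exemption = min($68,000, 20% × $321,750) = min($68,000, $64,350) = $64,350 (percentage binds)
Taxable value = $321,750 − $61,600 − $64,350 = $195,800
Haverlea County: $195,800 × 0.00373 = $730.334
Redhawk Township: $195,800 × 0.0025 = $489.5
Total = $1,219.834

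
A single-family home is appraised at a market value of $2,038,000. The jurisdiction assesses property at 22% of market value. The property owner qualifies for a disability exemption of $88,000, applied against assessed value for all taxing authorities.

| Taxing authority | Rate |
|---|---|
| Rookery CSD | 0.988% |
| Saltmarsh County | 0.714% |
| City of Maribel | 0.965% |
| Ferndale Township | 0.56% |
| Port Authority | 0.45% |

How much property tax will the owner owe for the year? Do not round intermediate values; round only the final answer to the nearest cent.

Assessed value = $2,038,000 × 0.22 = $448,360
Taxable value = $448,360 − $88,000 = $360,360
Rookery CSD: $360,360 × 0.00988 = $3,560.3568
Saltmarsh County: $360,360 × 0.00714 = $2,572.9704
City of Maribel: $360,360 × 0.00965 = $3,477.474
Ferndale Township: $360,360 × 0.0056 = $2,018.016
Port Authority: $360,360 × 0.0045 = $1,621.62
Total = $3,560.3568 + $2,572.9704 + $3,477.474 + $2,018.016 + $1,621.62 = $13,250.4372

$13,250.44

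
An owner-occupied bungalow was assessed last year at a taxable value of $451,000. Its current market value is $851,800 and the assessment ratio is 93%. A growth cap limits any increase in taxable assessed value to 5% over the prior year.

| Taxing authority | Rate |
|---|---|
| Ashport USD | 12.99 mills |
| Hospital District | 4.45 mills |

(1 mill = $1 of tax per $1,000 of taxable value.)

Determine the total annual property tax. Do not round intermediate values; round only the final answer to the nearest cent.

$8,258.71

Uncapped assessed value = $851,800 × 0.93 = $792,174
Cap limit = $451,000 × 1.05 = $473,550
Taxable assessed value = min($792,174, $473,550) = $473,550 (cap binds)
Ashport USD: $473,550 × 0.01299 = $6,151.4145
Hospital District: $473,550 × 0.00445 = $2,107.2975
Total = $8,258.712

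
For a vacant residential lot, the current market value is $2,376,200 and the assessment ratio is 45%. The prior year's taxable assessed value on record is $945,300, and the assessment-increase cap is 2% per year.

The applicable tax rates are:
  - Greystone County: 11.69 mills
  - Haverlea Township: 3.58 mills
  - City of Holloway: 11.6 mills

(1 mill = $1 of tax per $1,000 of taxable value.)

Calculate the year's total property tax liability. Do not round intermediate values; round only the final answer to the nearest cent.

Uncapped assessed value = $2,376,200 × 0.45 = $1,069,290
Cap limit = $945,300 × 1.02 = $964,206
Taxable assessed value = min($1,069,290, $964,206) = $964,206 (cap binds)
Greystone County: $964,206 × 0.01169 = $11,271.56814
Haverlea Township: $964,206 × 0.00358 = $3,451.85748
City of Holloway: $964,206 × 0.0116 = $11,184.7896
Total = $25,908.21522

$25,908.22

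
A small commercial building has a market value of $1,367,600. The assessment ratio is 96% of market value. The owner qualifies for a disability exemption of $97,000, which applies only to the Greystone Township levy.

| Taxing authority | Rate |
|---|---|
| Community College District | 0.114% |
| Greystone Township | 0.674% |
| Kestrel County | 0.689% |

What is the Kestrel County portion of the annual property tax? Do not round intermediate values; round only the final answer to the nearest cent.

Assessed value = $1,367,600 × 0.96 = $1,312,896
Kestrel County taxable value = $1,312,896 (exemption does not apply)
Kestrel County levy = $1,312,896 × 0.00689 = $9,045.85344

$9,045.85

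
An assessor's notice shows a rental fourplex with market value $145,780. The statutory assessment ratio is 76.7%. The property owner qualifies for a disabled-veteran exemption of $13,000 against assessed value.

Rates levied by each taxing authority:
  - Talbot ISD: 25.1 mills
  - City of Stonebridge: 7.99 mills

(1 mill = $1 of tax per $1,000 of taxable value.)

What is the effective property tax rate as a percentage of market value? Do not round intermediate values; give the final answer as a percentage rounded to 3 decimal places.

Assessed value = $145,780 × 0.767 = $111,813.26
Taxable value = $111,813.26 − $13,000 = $98,813.26
Talbot ISD: $98,813.26 × 0.0251 = $2,480.212826
City of Stonebridge: $98,813.26 × 0.00799 = $789.5179474
Total tax = $3,269.7307734
Effective rate = $3,269.7307734 ÷ $145,780 = 2.243% of market value

2.243%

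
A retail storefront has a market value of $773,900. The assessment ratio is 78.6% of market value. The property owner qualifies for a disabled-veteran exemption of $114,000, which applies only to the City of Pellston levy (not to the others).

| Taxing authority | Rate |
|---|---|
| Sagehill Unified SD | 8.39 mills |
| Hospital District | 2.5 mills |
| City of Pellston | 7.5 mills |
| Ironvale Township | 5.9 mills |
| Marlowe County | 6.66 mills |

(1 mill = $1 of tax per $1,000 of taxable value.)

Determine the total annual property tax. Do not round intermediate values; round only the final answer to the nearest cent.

$17,971.43

Assessed value = $773,900 × 0.786 = $608,285.4
Sagehill Unified SD: $608,285.4 × 0.00839 = $5,103.514506
Hospital District: $608,285.4 × 0.0025 = $1,520.7135
City of Pellston: ($608,285.4 − $114,000) × 0.0075 = $494,285.4 × 0.0075 = $3,707.1405
Ironvale Township: $608,285.4 × 0.0059 = $3,588.88386
Marlowe County: $608,285.4 × 0.00666 = $4,051.180764
Total = $17,971.43313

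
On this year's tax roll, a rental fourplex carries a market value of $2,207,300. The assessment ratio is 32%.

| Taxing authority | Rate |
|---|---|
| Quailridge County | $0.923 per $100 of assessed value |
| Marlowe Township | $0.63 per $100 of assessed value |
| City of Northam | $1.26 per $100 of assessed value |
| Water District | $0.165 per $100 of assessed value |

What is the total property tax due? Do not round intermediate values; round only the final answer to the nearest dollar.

Assessed value = $2,207,300 × 0.32 = $706,336
Quailridge County: $706,336 × 0.00923 = $6,519.48128
Marlowe Township: $706,336 × 0.0063 = $4,449.9168
City of Northam: $706,336 × 0.0126 = $8,899.8336
Water District: $706,336 × 0.00165 = $1,165.4544
Total = $6,519.48128 + $4,449.9168 + $8,899.8336 + $1,165.4544 = $21,034.68608

$21,035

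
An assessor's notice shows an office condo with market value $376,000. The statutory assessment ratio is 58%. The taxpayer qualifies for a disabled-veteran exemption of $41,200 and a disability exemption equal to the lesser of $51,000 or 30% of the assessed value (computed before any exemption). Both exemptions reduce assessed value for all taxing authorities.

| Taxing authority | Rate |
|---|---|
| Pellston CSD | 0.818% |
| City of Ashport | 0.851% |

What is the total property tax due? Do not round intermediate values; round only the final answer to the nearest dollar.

Assessed value = $376,000 × 0.58 = $218,080
Disability exemption = min($51,000, 30% × $218,080) = min($51,000, $65,424) = $51,000 (dollar cap binds)
Taxable value = $218,080 − $41,200 − $51,000 = $125,880
Pellston CSD: $125,880 × 0.00818 = $1,029.6984
City of Ashport: $125,880 × 0.00851 = $1,071.2388
Total = $2,100.9372

$2,101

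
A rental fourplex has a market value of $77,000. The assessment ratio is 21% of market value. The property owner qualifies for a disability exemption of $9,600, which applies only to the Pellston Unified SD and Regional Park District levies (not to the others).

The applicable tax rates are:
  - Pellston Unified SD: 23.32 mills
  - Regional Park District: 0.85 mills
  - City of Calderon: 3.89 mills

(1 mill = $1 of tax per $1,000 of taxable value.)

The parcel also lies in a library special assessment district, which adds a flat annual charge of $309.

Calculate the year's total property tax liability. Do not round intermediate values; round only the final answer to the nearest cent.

$530.70

Assessed value = $77,000 × 0.21 = $16,170
Pellston Unified SD: ($16,170 − $9,600) × 0.02332 = $6,570 × 0.02332 = $153.2124
Regional Park District: ($16,170 − $9,600) × 0.00085 = $6,570 × 0.00085 = $5.5845
City of Calderon: $16,170 × 0.00389 = $62.9013
Levies subtotal = $221.6982
Total = $221.6982 + $309 = $530.6982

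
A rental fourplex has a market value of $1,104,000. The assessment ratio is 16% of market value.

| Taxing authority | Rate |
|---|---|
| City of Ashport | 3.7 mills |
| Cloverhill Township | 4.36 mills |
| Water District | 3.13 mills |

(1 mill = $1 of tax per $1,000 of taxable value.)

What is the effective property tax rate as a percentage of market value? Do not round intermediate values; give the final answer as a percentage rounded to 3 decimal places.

Assessed value = $1,104,000 × 0.16 = $176,640
City of Ashport: $176,640 × 0.0037 = $653.568
Cloverhill Township: $176,640 × 0.00436 = $770.1504
Water District: $176,640 × 0.00313 = $552.8832
Total tax = $1,976.6016
Effective rate = $1,976.6016 ÷ $1,104,000 = 0.179% of market value

0.179%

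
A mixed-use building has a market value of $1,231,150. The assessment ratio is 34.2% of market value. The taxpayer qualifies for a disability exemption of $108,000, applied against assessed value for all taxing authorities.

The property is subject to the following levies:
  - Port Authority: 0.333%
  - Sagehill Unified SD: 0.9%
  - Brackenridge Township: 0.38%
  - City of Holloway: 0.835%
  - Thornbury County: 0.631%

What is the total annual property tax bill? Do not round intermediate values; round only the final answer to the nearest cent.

$9,638.91

Assessed value = $1,231,150 × 0.342 = $421,053.3
Taxable value = $421,053.3 − $108,000 = $313,053.3
Port Authority: $313,053.3 × 0.00333 = $1,042.467489
Sagehill Unified SD: $313,053.3 × 0.009 = $2,817.4797
Brackenridge Township: $313,053.3 × 0.0038 = $1,189.60254
City of Holloway: $313,053.3 × 0.00835 = $2,613.995055
Thornbury County: $313,053.3 × 0.00631 = $1,975.366323
Total = $1,042.467489 + $2,817.4797 + $1,189.60254 + $2,613.995055 + $1,975.366323 = $9,638.911107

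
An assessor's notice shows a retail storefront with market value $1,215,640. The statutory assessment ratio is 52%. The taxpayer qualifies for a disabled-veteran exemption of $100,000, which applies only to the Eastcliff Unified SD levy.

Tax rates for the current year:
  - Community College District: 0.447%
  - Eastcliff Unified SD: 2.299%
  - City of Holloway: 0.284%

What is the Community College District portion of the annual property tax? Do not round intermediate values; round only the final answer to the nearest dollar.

$2,826

Assessed value = $1,215,640 × 0.52 = $632,132.8
Community College District taxable value = $632,132.8 (exemption does not apply)
Community College District levy = $632,132.8 × 0.00447 = $2,825.633616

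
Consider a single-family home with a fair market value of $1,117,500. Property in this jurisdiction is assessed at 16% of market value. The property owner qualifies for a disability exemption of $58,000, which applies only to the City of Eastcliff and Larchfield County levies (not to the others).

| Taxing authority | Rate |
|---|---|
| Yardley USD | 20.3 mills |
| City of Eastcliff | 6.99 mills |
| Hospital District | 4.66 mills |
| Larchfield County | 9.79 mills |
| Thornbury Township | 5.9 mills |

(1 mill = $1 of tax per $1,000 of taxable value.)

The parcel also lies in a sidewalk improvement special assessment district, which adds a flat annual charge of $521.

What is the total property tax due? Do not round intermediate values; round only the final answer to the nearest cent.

$8,065.79

Assessed value = $1,117,500 × 0.16 = $178,800
Yardley USD: $178,800 × 0.0203 = $3,629.64
City of Eastcliff: ($178,800 − $58,000) × 0.00699 = $120,800 × 0.00699 = $844.392
Hospital District: $178,800 × 0.00466 = $833.208
Larchfield County: ($178,800 − $58,000) × 0.00979 = $120,800 × 0.00979 = $1,182.632
Thornbury Township: $178,800 × 0.0059 = $1,054.92
Levies subtotal = $7,544.792
Total = $7,544.792 + $521 = $8,065.792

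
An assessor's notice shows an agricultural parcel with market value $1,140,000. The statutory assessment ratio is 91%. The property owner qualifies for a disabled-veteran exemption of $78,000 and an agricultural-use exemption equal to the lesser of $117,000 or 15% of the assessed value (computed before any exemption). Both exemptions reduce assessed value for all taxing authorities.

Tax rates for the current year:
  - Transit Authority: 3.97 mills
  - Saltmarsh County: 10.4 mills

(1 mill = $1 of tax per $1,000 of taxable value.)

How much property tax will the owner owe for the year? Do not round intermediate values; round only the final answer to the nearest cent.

Assessed value = $1,140,000 × 0.91 = $1,037,400
Agricultural-use exemption = min($117,000, 15% × $1,037,400) = min($117,000, $155,610) = $117,000 (dollar cap binds)
Taxable value = $1,037,400 − $78,000 − $117,000 = $842,400
Transit Authority: $842,400 × 0.00397 = $3,344.328
Saltmarsh County: $842,400 × 0.0104 = $8,760.96
Total = $12,105.288

$12,105.29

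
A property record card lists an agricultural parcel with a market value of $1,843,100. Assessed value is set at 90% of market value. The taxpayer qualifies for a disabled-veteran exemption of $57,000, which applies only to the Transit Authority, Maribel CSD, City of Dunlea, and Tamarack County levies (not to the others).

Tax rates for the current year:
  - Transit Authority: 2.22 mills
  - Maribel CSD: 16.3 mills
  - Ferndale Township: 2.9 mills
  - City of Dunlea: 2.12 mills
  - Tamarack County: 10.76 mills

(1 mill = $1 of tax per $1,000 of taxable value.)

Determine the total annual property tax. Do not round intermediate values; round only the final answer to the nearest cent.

$55,106.70

Assessed value = $1,843,100 × 0.9 = $1,658,790
Transit Authority: ($1,658,790 − $57,000) × 0.00222 = $1,601,790 × 0.00222 = $3,555.9738
Maribel CSD: ($1,658,790 − $57,000) × 0.0163 = $1,601,790 × 0.0163 = $26,109.177
Ferndale Township: $1,658,790 × 0.0029 = $4,810.491
City of Dunlea: ($1,658,790 − $57,000) × 0.00212 = $1,601,790 × 0.00212 = $3,395.7948
Tamarack County: ($1,658,790 − $57,000) × 0.01076 = $1,601,790 × 0.01076 = $17,235.2604
Total = $55,106.697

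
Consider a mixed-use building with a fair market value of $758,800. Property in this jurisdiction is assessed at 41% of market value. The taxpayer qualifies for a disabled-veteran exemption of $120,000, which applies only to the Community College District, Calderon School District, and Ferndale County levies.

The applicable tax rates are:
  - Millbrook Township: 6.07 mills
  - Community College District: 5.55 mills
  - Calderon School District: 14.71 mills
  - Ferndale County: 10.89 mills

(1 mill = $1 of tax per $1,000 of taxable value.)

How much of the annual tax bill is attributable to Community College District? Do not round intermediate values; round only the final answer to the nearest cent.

$1,060.65

Assessed value = $758,800 × 0.41 = $311,108
Community College District taxable value = $311,108 − $120,000 = $191,108
Community College District levy = $191,108 × 0.00555 = $1,060.6494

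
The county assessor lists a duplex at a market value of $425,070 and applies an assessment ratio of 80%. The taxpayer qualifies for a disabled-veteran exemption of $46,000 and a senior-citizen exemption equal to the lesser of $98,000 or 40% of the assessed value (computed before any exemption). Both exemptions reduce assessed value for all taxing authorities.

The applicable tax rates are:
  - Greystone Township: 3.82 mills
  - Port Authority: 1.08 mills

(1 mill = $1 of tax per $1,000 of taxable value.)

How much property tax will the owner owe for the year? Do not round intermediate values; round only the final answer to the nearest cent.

Assessed value = $425,070 × 0.8 = $340,056
Senior-citizen exemption = min($98,000, 40% × $340,056) = min($98,000, $136,022.4) = $98,000 (dollar cap binds)
Taxable value = $340,056 − $46,000 − $98,000 = $196,056
Greystone Township: $196,056 × 0.00382 = $748.93392
Port Authority: $196,056 × 0.00108 = $211.74048
Total = $960.6744

$960.67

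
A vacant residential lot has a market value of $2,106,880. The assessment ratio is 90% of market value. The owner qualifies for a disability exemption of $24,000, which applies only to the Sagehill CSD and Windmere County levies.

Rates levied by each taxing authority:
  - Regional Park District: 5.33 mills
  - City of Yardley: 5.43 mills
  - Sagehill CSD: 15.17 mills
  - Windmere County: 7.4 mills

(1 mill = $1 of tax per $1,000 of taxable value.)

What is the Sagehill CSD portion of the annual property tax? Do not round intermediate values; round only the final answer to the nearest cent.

Assessed value = $2,106,880 × 0.9 = $1,896,192
Sagehill CSD taxable value = $1,896,192 − $24,000 = $1,872,192
Sagehill CSD levy = $1,872,192 × 0.01517 = $28,401.15264

$28,401.15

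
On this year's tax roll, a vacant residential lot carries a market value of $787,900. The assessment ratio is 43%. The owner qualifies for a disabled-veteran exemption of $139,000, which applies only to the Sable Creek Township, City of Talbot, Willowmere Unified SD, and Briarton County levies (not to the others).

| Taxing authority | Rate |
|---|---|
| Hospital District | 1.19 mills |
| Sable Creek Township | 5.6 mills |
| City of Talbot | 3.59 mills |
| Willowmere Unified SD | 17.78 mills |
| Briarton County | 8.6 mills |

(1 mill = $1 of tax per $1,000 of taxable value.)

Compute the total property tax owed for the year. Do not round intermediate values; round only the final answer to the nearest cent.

Assessed value = $787,900 × 0.43 = $338,797
Hospital District: $338,797 × 0.00119 = $403.16843
Sable Creek Township: ($338,797 − $139,000) × 0.0056 = $199,797 × 0.0056 = $1,118.8632
City of Talbot: ($338,797 − $139,000) × 0.00359 = $199,797 × 0.00359 = $717.27123
Willowmere Unified SD: ($338,797 − $139,000) × 0.01778 = $199,797 × 0.01778 = $3,552.39066
Briarton County: ($338,797 − $139,000) × 0.0086 = $199,797 × 0.0086 = $1,718.2542
Total = $7,509.94772

$7,509.95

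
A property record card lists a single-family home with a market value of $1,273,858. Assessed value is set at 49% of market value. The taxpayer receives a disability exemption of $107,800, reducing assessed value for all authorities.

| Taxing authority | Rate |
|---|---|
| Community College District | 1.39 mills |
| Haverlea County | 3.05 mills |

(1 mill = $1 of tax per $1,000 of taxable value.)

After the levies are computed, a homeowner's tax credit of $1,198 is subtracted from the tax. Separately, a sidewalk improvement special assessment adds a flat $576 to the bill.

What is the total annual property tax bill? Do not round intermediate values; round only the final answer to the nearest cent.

Assessed value = $1,273,858 × 0.49 = $624,190.42
Taxable value = $624,190.42 − $107,800 = $516,390.42
Community College District: $516,390.42 × 0.00139 = $717.7826838
Haverlea County: $516,390.42 × 0.00305 = $1,574.990781
Levies subtotal = $2,292.7734648
After credit = $2,292.7734648 − $1,198 = $1,094.7734648
Total = $1,094.7734648 + $576 = $1,670.7734648

$1,670.77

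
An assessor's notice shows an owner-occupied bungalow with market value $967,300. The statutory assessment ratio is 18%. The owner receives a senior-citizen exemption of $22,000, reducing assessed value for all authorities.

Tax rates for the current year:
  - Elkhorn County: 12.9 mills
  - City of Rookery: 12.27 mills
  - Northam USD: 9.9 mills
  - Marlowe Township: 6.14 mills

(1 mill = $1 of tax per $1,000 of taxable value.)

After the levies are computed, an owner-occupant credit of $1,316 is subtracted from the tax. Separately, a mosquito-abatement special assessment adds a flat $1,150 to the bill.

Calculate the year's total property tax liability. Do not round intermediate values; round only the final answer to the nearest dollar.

$6,103

Assessed value = $967,300 × 0.18 = $174,114
Taxable value = $174,114 − $22,000 = $152,114
Elkhorn County: $152,114 × 0.0129 = $1,962.2706
City of Rookery: $152,114 × 0.01227 = $1,866.43878
Northam USD: $152,114 × 0.0099 = $1,505.9286
Marlowe Township: $152,114 × 0.00614 = $933.97996
Levies subtotal = $6,268.61794
After credit = $6,268.61794 − $1,316 = $4,952.61794
Total = $4,952.61794 + $1,150 = $6,102.61794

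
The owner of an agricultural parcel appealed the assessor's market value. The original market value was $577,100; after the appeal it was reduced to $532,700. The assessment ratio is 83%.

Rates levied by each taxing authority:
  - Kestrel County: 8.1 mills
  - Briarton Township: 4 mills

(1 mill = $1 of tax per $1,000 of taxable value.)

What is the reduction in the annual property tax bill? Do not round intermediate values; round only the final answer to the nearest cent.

Old assessed value = $577,100 × 0.83 = $478,993
New assessed value = $532,700 × 0.83 = $442,141
Combined rate = 0.0081 + 0.004 = 0.0121
Old tax = $478,993 × 0.0121 = $5,795.8153
New tax = $442,141 × 0.0121 = $5,349.9061
Reduction = $5,795.8153 − $5,349.9061 = $445.9092

$445.91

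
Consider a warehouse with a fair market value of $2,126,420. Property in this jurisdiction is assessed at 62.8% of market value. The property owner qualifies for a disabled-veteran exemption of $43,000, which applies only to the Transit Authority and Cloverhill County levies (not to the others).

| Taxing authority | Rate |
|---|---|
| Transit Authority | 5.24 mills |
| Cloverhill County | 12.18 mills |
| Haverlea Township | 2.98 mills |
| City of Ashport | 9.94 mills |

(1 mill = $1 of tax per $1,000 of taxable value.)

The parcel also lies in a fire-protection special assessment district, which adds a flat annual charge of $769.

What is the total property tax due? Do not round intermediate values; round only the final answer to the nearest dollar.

Assessed value = $2,126,420 × 0.628 = $1,335,391.76
Transit Authority: ($1,335,391.76 − $43,000) × 0.00524 = $1,292,391.76 × 0.00524 = $6,772.1328224
Cloverhill County: ($1,335,391.76 − $43,000) × 0.01218 = $1,292,391.76 × 0.01218 = $15,741.3316368
Haverlea Township: $1,335,391.76 × 0.00298 = $3,979.4674448
City of Ashport: $1,335,391.76 × 0.00994 = $13,273.7940944
Levies subtotal = $39,766.7259984
Total = $39,766.7259984 + $769 = $40,535.7259984

$40,536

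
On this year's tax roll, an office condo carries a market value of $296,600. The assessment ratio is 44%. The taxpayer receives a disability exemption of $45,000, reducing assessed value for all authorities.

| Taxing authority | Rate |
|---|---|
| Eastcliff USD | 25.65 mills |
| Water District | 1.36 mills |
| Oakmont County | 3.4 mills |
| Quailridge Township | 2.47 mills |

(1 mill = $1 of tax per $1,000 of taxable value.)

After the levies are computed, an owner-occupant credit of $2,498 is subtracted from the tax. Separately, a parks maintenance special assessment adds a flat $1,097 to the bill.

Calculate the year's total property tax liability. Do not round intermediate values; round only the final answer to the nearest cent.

Assessed value = $296,600 × 0.44 = $130,504
Taxable value = $130,504 − $45,000 = $85,504
Eastcliff USD: $85,504 × 0.02565 = $2,193.1776
Water District: $85,504 × 0.00136 = $116.28544
Oakmont County: $85,504 × 0.0034 = $290.7136
Quailridge Township: $85,504 × 0.00247 = $211.19488
Levies subtotal = $2,811.37152
After credit = $2,811.37152 − $2,498 = $313.37152
Total = $313.37152 + $1,097 = $1,410.37152

$1,410.37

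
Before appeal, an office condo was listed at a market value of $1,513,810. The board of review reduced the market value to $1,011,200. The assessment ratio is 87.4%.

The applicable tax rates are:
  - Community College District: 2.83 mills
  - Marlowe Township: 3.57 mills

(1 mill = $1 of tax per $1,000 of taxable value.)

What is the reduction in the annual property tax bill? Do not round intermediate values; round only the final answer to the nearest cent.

$2,811.40

Old assessed value = $1,513,810 × 0.874 = $1,323,069.94
New assessed value = $1,011,200 × 0.874 = $883,788.8
Combined rate = 0.00283 + 0.00357 = 0.0064
Old tax = $1,323,069.94 × 0.0064 = $8,467.647616
New tax = $883,788.8 × 0.0064 = $5,656.24832
Reduction = $8,467.647616 − $5,656.24832 = $2,811.399296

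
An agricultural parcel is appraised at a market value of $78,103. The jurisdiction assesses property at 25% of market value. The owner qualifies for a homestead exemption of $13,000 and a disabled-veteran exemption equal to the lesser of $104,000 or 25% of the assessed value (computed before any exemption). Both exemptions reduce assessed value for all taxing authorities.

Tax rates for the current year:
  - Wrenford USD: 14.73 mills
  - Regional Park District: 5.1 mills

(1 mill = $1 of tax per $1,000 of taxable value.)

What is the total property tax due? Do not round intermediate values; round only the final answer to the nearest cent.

Assessed value = $78,103 × 0.25 = $19,525.75
Disabled-veteran exemption = min($104,000, 25% × $19,525.75) = min($104,000, $4,881.4375) = $4,881.4375 (percentage binds)
Taxable value = $19,525.75 − $13,000 − $4,881.4375 = $1,644.3125
Wrenford USD: $1,644.3125 × 0.01473 = $24.220723125
Regional Park District: $1,644.3125 × 0.0051 = $8.38599375
Total = $32.606716875

$32.61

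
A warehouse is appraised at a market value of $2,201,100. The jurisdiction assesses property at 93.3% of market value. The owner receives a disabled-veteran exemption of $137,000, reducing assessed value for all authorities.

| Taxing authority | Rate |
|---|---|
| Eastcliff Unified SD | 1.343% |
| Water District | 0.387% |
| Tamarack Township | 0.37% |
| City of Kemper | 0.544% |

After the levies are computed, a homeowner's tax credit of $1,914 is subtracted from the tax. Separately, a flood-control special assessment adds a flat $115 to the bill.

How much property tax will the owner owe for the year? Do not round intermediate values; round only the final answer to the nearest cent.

Assessed value = $2,201,100 × 0.933 = $2,053,626.3
Taxable value = $2,053,626.3 − $137,000 = $1,916,626.3
Eastcliff Unified SD: $1,916,626.3 × 0.01343 = $25,740.291209
Water District: $1,916,626.3 × 0.00387 = $7,417.343781
Tamarack Township: $1,916,626.3 × 0.0037 = $7,091.51731
City of Kemper: $1,916,626.3 × 0.00544 = $10,426.447072
Levies subtotal = $50,675.599372
After credit = $50,675.599372 − $1,914 = $48,761.599372
Total = $48,761.599372 + $115 = $48,876.599372

$48,876.60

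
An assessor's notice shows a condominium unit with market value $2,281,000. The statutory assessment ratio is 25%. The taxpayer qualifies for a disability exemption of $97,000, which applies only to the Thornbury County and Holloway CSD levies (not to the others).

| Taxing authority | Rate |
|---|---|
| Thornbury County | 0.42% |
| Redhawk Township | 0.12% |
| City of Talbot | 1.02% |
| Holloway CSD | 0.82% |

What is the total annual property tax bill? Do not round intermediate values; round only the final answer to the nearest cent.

$12,369.15

Assessed value = $2,281,000 × 0.25 = $570,250
Thornbury County: ($570,250 − $97,000) × 0.0042 = $473,250 × 0.0042 = $1,987.65
Redhawk Township: $570,250 × 0.0012 = $684.3
City of Talbot: $570,250 × 0.0102 = $5,816.55
Holloway CSD: ($570,250 − $97,000) × 0.0082 = $473,250 × 0.0082 = $3,880.65
Total = $12,369.15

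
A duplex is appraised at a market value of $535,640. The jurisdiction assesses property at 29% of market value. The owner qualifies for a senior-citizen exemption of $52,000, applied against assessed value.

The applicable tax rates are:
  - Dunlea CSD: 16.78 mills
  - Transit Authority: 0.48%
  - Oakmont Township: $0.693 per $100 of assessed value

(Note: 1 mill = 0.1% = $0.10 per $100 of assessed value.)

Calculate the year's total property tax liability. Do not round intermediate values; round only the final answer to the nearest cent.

$2,946.10

Assessed value = $535,640 × 0.29 = $155,335.6
Taxable value = $155,335.6 − $52,000 = $103,335.6
Dunlea CSD: $103,335.6 × 0.01678 = $1,733.971368
Transit Authority: $103,335.6 × 0.0048 = $496.01088
Oakmont Township: $103,335.6 × 0.00693 = $716.115708
Total = $2,946.097956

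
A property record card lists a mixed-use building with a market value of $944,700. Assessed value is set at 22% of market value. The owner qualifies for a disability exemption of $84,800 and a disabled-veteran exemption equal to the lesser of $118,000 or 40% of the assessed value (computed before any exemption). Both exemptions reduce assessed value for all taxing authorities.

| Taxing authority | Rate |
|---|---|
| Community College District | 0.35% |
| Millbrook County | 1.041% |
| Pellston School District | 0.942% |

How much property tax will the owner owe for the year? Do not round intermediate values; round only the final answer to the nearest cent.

Assessed value = $944,700 × 0.22 = $207,834
Disabled-veteran exemption = min($118,000, 40% × $207,834) = min($118,000, $83,133.6) = $83,133.6 (percentage binds)
Taxable value = $207,834 − $84,800 − $83,133.6 = $39,900.4
Community College District: $39,900.4 × 0.0035 = $139.6514
Millbrook County: $39,900.4 × 0.01041 = $415.363164
Pellston School District: $39,900.4 × 0.00942 = $375.861768
Total = $930.876332

$930.88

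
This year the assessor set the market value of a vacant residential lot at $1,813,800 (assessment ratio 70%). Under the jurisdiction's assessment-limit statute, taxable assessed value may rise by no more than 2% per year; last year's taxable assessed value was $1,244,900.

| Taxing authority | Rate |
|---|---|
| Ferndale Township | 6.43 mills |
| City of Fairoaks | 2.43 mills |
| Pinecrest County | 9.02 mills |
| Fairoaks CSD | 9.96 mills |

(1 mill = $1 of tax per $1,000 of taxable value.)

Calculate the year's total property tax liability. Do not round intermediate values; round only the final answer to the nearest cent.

$35,347.33

Uncapped assessed value = $1,813,800 × 0.7 = $1,269,660
Cap limit = $1,244,900 × 1.02 = $1,269,798
Taxable assessed value = min($1,269,660, $1,269,798) = $1,269,660 (cap does not bind)
Ferndale Township: $1,269,660 × 0.00643 = $8,163.9138
City of Fairoaks: $1,269,660 × 0.00243 = $3,085.2738
Pinecrest County: $1,269,660 × 0.00902 = $11,452.3332
Fairoaks CSD: $1,269,660 × 0.00996 = $12,645.8136
Total = $35,347.3344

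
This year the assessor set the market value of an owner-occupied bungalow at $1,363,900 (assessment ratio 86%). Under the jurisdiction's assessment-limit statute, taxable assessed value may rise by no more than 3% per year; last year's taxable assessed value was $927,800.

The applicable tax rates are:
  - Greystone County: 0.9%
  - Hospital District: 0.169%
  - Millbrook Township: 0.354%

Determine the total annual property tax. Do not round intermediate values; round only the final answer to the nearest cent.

Uncapped assessed value = $1,363,900 × 0.86 = $1,172,954
Cap limit = $927,800 × 1.03 = $955,634
Taxable assessed value = min($1,172,954, $955,634) = $955,634 (cap binds)
Greystone County: $955,634 × 0.009 = $8,600.706
Hospital District: $955,634 × 0.00169 = $1,615.02146
Millbrook Township: $955,634 × 0.00354 = $3,382.94436
Total = $13,598.67182

$13,598.67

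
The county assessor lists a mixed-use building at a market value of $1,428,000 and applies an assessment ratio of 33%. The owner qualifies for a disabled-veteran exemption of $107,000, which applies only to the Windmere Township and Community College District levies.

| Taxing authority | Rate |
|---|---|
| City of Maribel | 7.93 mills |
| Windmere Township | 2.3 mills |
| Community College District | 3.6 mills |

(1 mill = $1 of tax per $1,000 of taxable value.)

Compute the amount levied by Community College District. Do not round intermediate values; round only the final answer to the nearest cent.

Assessed value = $1,428,000 × 0.33 = $471,240
Community College District taxable value = $471,240 − $107,000 = $364,240
Community College District levy = $364,240 × 0.0036 = $1,311.264

$1,311.26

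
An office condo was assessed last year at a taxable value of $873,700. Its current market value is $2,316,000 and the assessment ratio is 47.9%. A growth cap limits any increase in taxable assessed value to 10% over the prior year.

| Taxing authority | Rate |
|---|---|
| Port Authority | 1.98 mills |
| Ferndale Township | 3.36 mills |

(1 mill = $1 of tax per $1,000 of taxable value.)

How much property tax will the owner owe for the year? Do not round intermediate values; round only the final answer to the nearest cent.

Uncapped assessed value = $2,316,000 × 0.479 = $1,109,364
Cap limit = $873,700 × 1.1 = $961,070
Taxable assessed value = min($1,109,364, $961,070) = $961,070 (cap binds)
Port Authority: $961,070 × 0.00198 = $1,902.9186
Ferndale Township: $961,070 × 0.00336 = $3,229.1952
Total = $5,132.1138

$5,132.11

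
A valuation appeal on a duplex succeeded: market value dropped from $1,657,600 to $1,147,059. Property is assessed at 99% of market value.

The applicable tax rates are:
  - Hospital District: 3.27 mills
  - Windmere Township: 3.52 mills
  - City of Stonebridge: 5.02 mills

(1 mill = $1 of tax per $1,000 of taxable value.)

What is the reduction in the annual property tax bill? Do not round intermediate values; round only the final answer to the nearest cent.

Old assessed value = $1,657,600 × 0.99 = $1,641,024
New assessed value = $1,147,059 × 0.99 = $1,135,588.41
Combined rate = 0.00327 + 0.00352 + 0.00502 = 0.01181
Old tax = $1,641,024 × 0.01181 = $19,380.49344
New tax = $1,135,588.41 × 0.01181 = $13,411.2991221
Reduction = $19,380.49344 − $13,411.2991221 = $5,969.1943179

$5,969.19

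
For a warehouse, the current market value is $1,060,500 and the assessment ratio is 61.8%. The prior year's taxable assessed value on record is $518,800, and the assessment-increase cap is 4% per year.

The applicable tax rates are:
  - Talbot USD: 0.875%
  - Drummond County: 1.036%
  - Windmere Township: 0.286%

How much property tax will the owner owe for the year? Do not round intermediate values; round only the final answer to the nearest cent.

Uncapped assessed value = $1,060,500 × 0.618 = $655,389
Cap limit = $518,800 × 1.04 = $539,552
Taxable assessed value = min($655,389, $539,552) = $539,552 (cap binds)
Talbot USD: $539,552 × 0.00875 = $4,721.08
Drummond County: $539,552 × 0.01036 = $5,589.75872
Windmere Township: $539,552 × 0.00286 = $1,543.11872
Total = $11,853.95744

$11,853.96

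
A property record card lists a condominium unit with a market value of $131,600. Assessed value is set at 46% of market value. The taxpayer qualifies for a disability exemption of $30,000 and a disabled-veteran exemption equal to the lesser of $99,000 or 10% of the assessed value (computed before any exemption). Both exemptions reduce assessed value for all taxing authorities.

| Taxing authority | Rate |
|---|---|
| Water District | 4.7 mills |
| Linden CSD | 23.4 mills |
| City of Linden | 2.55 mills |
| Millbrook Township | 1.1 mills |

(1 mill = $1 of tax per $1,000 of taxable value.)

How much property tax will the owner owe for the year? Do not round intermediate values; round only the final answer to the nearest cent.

Assessed value = $131,600 × 0.46 = $60,536
Disabled-veteran exemption = min($99,000, 10% × $60,536) = min($99,000, $6,053.6) = $6,053.6 (percentage binds)
Taxable value = $60,536 − $30,000 − $6,053.6 = $24,482.4
Water District: $24,482.4 × 0.0047 = $115.06728
Linden CSD: $24,482.4 × 0.0234 = $572.88816
City of Linden: $24,482.4 × 0.00255 = $62.43012
Millbrook Township: $24,482.4 × 0.0011 = $26.93064
Total = $777.3162

$777.32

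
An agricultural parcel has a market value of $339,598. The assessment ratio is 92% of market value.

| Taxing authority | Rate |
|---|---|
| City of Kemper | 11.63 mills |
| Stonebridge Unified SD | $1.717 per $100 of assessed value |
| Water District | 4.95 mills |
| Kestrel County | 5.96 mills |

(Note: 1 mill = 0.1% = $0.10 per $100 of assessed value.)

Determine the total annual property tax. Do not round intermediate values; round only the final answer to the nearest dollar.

$12,407

Assessed value = $339,598 × 0.92 = $312,430.16
City of Kemper: $312,430.16 × 0.01163 = $3,633.5627608
Stonebridge Unified SD: $312,430.16 × 0.01717 = $5,364.4258472
Water District: $312,430.16 × 0.00495 = $1,546.529292
Kestrel County: $312,430.16 × 0.00596 = $1,862.0837536
Total = $12,406.6016536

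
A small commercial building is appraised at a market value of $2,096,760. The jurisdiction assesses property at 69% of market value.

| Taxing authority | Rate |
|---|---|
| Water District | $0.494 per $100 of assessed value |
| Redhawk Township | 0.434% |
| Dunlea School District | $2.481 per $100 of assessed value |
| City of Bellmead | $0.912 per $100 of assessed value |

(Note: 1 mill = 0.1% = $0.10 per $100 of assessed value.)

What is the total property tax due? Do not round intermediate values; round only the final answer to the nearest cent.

Assessed value = $2,096,760 × 0.69 = $1,446,764.4
Water District: $1,446,764.4 × 0.00494 = $7,147.016136
Redhawk Township: $1,446,764.4 × 0.00434 = $6,278.957496
Dunlea School District: $1,446,764.4 × 0.02481 = $35,894.224764
City of Bellmead: $1,446,764.4 × 0.00912 = $13,194.491328
Total = $62,514.689724

$62,514.69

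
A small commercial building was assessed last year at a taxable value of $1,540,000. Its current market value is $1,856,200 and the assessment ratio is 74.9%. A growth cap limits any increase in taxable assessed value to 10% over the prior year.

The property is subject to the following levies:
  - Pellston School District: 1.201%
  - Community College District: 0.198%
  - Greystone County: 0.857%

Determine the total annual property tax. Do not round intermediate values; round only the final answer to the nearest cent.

Uncapped assessed value = $1,856,200 × 0.749 = $1,390,293.8
Cap limit = $1,540,000 × 1.1 = $1,694,000
Taxable assessed value = min($1,390,293.8, $1,694,000) = $1,390,293.8 (cap does not bind)
Pellston School District: $1,390,293.8 × 0.01201 = $16,697.428538
Community College District: $1,390,293.8 × 0.00198 = $2,752.781724
Greystone County: $1,390,293.8 × 0.00857 = $11,914.817866
Total = $31,365.028128

$31,365.03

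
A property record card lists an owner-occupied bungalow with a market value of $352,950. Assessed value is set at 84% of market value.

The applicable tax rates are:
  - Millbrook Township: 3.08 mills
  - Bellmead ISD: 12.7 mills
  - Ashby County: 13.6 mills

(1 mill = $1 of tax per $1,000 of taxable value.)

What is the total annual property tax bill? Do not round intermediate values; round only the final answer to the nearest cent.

$8,710.52

Assessed value = $352,950 × 0.84 = $296,478
Millbrook Township: $296,478 × 0.00308 = $913.15224
Bellmead ISD: $296,478 × 0.0127 = $3,765.2706
Ashby County: $296,478 × 0.0136 = $4,032.1008
Total = $913.15224 + $3,765.2706 + $4,032.1008 = $8,710.52364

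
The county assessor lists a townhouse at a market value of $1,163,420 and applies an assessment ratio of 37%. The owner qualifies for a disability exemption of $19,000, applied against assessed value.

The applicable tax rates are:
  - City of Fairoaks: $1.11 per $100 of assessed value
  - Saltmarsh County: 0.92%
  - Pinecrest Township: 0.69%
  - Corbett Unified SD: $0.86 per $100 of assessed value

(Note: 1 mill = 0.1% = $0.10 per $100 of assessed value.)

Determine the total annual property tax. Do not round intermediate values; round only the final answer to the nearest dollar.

$14,730

Assessed value = $1,163,420 × 0.37 = $430,465.4
Taxable value = $430,465.4 − $19,000 = $411,465.4
City of Fairoaks: $411,465.4 × 0.0111 = $4,567.26594
Saltmarsh County: $411,465.4 × 0.0092 = $3,785.48168
Pinecrest Township: $411,465.4 × 0.0069 = $2,839.11126
Corbett Unified SD: $411,465.4 × 0.0086 = $3,538.60244
Total = $14,730.46132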